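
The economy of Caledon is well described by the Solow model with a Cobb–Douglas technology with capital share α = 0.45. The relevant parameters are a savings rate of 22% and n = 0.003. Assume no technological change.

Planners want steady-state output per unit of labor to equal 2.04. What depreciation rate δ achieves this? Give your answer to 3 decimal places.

In steady state, investment equals break-even investment: s·k^α = (n + δ)·k.
Since y* = [s/(n + δ)]^(α/(1−α)), we have s/(n + δ) = (y*)^((1−α)/α) = 2.04^1.2222 = 2.3902.
Therefore n + δ = s / 2.3902 = 0.22 / 2.3902 = 0.0920, so δ = 0.0920 − 0.003 = 0.0890.

δ ≈ 0.089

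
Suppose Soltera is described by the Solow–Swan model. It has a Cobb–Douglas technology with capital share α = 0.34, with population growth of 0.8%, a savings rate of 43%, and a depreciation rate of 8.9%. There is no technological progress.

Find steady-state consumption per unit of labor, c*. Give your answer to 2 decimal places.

c* ≈ 1.23

At the steady state, Δk = 0, so s·k^α = (n + δ)·k.
Dividing both sides by k: k^(1−α) = s / (n + δ).
k^0.66 = 0.43 / (0.008 + 0.089) = 0.43 / 0.097 = 4.4330
k* = 4.4330^(1/0.66) ≈ 9.5465
y* = (k*)^α = 9.5465^0.34 ≈ 2.1535
c* = (1 − s)·y* = (1 − 0.43) × 2.1535 ≈ 1.2275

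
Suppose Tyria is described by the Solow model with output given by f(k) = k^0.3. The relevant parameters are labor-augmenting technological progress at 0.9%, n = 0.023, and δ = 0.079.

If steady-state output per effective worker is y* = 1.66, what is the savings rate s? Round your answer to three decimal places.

s ≈ 0.362

In steady state, investment equals break-even investment: s·k^α = (n + g + δ)·k.
Since y* = [s/(n + g + δ)]^(α/(1−α)), we have s/(n + g + δ) = (y*)^((1−α)/α) = 1.66^2.3333 = 3.2627.
Therefore s = 3.2627 × (n + g + δ) = 3.2627 × 0.111 = 0.3622.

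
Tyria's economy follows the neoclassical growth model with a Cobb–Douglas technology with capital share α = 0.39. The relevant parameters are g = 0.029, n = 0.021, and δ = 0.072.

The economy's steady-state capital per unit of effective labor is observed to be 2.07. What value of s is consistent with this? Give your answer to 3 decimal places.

In steady state, investment equals break-even investment: s·k^α = (n + g + δ)·k.
So s / (n + g + δ) = (k*)^(1−α) = 2.07^0.61 = 1.5586.
Therefore s = 1.5586 × (n + g + δ) = 1.5586 × 0.122 = 0.1901.

s ≈ 0.190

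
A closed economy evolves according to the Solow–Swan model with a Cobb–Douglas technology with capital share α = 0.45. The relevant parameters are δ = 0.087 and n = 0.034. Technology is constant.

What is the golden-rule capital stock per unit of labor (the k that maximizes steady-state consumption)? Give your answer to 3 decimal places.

k_gold ≈ 10.893

The golden rule sets f'(k) = n + δ, i.e. α·k^(α−1) = n + δ.
So k^(1−α) = α / (n + δ) = 0.45 / 0.121 = 3.7190.
k_gold = 3.7190^(1/0.55) ≈ 10.8928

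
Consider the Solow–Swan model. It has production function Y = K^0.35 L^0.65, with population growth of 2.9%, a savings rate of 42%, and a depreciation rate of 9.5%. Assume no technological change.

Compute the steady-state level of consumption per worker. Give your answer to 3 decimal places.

In steady state, investment equals break-even investment: s·k^α = (n + δ)·k.
Rearranging, k^(1−α) = s / (n + δ).
k^0.65 = 0.42 / (0.029 + 0.095) = 0.42 / 0.124 = 3.3871
k* = 3.3871^(1/0.65) ≈ 6.5331
y* = (k*)^α = 6.5331^0.35 ≈ 1.9288
c* = (1 − s)·y* = (1 − 0.42) × 1.9288 ≈ 1.1187

c* = 1.119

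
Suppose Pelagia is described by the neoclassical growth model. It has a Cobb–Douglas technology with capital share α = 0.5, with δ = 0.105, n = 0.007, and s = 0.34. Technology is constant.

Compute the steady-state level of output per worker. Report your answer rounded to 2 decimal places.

y* = 3.04

At the steady state, Δk = 0, so s·k^α = (n + δ)·k.
Dividing both sides by k: k^(1−α) = s / (n + δ).
k^0.5 = 0.34 / (0.007 + 0.105) = 0.34 / 0.112 = 3.0357
k* = 3.0357^(1/0.5) ≈ 9.2155
y* = (k*)^α = 9.2155^0.5 ≈ 3.0357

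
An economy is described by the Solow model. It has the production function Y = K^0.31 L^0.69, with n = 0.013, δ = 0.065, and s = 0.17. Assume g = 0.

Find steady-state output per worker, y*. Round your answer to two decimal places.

y* = 1.42

In steady state, investment equals break-even investment: s·k^α = (n + δ)·k.
Rearranging, k^(1−α) = s / (n + δ).
k^0.69 = 0.17 / (0.013 + 0.065) = 0.17 / 0.078 = 2.1795
k* = 2.1795^(1/0.69) ≈ 3.0929
y* = (k*)^α = 3.0929^0.31 ≈ 1.4191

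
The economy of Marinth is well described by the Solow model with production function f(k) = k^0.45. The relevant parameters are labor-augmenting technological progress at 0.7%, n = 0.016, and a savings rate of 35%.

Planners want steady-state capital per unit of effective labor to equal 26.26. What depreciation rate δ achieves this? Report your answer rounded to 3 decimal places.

Steady state requires s·f(k) = (n + g + δ)·k, i.e. s·k^α = (n + g + δ)·k.
So s / (n + g + δ) = (k*)^(1−α) = 26.26^0.55 = 6.0341.
Therefore n + g + δ = s / 6.0341 = 0.35 / 6.0341 = 0.0580, so δ = 0.0580 − 0.023 = 0.0350.

δ ≈ 0.035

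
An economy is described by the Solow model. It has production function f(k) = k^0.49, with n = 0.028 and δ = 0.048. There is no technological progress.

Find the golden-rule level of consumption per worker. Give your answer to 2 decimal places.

c_gold ≈ 3.06

At the golden rule, f'(k) = n + δ, so α·k^(α−1) = n + δ and k_gold = (α/(n + δ))^(1/(1−α)).
k_gold = (0.49/0.076)^(1/0.51) = 6.4474^1.9608 ≈ 38.6404
c_gold = f(k_gold) − (n + δ)·k_gold = 5.9931 − 0.076×38.6404 ≈ 3.0564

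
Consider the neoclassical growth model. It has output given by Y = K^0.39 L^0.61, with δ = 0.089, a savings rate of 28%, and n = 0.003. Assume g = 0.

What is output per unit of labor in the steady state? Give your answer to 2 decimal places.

y* ≈ 2.04

At the steady state, Δk = 0, so s·k^α = (n + δ)·k.
Rearranging, k^(1−α) = s / (n + δ).
k^0.61 = 0.28 / (0.003 + 0.089) = 0.28 / 0.092 = 3.0435
k* = 3.0435^(1/0.61) ≈ 6.2003
y* = (k*)^α = 6.2003^0.39 ≈ 2.0372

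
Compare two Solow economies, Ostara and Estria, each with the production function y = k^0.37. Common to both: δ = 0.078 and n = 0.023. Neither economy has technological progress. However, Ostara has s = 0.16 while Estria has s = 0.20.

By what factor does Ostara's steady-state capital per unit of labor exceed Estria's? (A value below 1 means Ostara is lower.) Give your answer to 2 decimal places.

k*_O / k*_E ≈ 0.70

Steady-state k* = [s/(n + δ)]^(1/(1−α)), so the ratio is [ (s_O/(n + δ)_O) / (s_E/(n + δ)_E) ]^1.5873.
s_O/(n + δ)_O = 0.16/0.101 = 1.5842; s_E/(n + δ)_E = 0.20/0.101 = 1.9802.
Ratio = (1.5842/1.9802)^1.5873 = 0.8000^1.5873 ≈ 0.7017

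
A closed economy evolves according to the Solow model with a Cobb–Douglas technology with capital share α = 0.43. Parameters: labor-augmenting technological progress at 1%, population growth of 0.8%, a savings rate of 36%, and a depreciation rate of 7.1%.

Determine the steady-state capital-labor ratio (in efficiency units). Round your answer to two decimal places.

In steady state, investment equals break-even investment: s·k^α = (n + g + δ)·k.
Dividing both sides by k: k^(1−α) = s / (n + g + δ).
k^0.57 = 0.36 / (0.008 + 0.010 + 0.071) = 0.36 / 0.089 = 4.0449
k* = 4.0449^(1/0.57) ≈ 11.6078

k* = 11.61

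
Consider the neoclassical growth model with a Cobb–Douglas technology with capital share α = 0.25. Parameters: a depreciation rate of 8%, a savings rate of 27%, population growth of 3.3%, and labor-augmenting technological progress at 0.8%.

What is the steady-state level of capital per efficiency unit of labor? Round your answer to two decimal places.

k* ≈ 2.92

At the steady state, Δk = 0, so s·k^α = (n + g + δ)·k.
Dividing both sides by k: k^(1−α) = s / (n + g + δ).
k^0.75 = 0.27 / (0.033 + 0.008 + 0.080) = 0.27 / 0.121 = 2.2314
k* = 2.2314^(1/0.75) ≈ 2.9159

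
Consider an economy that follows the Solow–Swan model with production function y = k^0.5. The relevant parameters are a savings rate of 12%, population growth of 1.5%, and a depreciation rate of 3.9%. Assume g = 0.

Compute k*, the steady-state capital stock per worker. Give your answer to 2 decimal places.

At the steady state, Δk = 0, so s·k^α = (n + δ)·k.
Dividing both sides by k: k^(1−α) = s / (n + δ).
k^0.5 = 0.12 / (0.015 + 0.039) = 0.12 / 0.054 = 2.2222
k* = 2.2222^(1/0.5) ≈ 4.9382

k* = 4.94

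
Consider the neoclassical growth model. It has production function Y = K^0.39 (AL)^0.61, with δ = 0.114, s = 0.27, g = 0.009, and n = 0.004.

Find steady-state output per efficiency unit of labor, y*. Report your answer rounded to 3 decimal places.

In steady state, investment equals break-even investment: s·k^α = (n + g + δ)·k.
Dividing both sides by k: k^(1−α) = s / (n + g + δ).
k^0.61 = 0.27 / (0.004 + 0.009 + 0.114) = 0.27 / 0.127 = 2.1260
k* = 2.1260^(1/0.61) ≈ 3.4434
y* = (k*)^α = 3.4434^0.39 ≈ 1.6197

y* ≈ 1.620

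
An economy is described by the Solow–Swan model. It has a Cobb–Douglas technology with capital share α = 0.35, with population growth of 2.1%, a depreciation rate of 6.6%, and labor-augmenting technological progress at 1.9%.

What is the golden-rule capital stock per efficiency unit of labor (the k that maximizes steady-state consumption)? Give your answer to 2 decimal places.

The golden rule sets f'(k) = n + g + δ, i.e. α·k^(α−1) = n + g + δ.
So k^(1−α) = α / (n + g + δ) = 0.35 / 0.106 = 3.3019.
k_gold = 3.3019^(1/0.65) ≈ 6.2820

k_gold ≈ 6.28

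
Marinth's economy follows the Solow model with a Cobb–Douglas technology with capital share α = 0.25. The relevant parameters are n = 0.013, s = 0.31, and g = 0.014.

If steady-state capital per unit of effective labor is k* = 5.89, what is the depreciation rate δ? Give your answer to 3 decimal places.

δ ≈ 0.055

Steady state requires s·f(k) = (n + g + δ)·k, i.e. s·k^α = (n + g + δ)·k.
So s / (n + g + δ) = (k*)^(1−α) = 5.89^0.75 = 3.7808.
Therefore n + g + δ = s / 3.7808 = 0.31 / 3.7808 = 0.0820, so δ = 0.0820 − 0.027 = 0.0550.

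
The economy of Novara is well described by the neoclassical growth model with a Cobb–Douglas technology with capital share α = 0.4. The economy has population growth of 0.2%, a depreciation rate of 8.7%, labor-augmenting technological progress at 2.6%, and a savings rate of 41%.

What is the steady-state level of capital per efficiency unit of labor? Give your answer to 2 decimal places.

In steady state, investment equals break-even investment: s·k^α = (n + g + δ)·k.
Dividing both sides by k: k^(1−α) = s / (n + g + δ).
k^0.6 = 0.41 / (0.002 + 0.026 + 0.087) = 0.41 / 0.115 = 3.5652
k* = 3.5652^(1/0.6) ≈ 8.3203

k* ≈ 8.32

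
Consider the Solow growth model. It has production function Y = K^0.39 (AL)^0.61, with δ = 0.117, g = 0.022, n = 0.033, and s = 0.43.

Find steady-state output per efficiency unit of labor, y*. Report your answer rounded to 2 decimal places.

Steady state requires s·f(k) = (n + g + δ)·k, i.e. s·k^α = (n + g + δ)·k.
Dividing both sides by k: k^(1−α) = s / (n + g + δ).
k^0.61 = 0.43 / (0.033 + 0.022 + 0.117) = 0.43 / 0.172 = 2.5000
k* = 2.5000^(1/0.61) ≈ 4.4912
y* = (k*)^α = 4.4912^0.39 ≈ 1.7965

y* ≈ 1.80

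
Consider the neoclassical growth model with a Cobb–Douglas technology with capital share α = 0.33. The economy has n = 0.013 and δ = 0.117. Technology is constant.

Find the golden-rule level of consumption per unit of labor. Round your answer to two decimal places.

c_gold ≈ 1.06

At the golden rule, f'(k) = n + δ, so α·k^(α−1) = n + δ and k_gold = (α/(n + δ))^(1/(1−α)).
k_gold = (0.33/0.130)^(1/0.67) = 2.5385^1.4925 ≈ 4.0163
c_gold = f(k_gold) − (n + δ)·k_gold = 1.5822 − 0.130×4.0163 ≈ 1.0601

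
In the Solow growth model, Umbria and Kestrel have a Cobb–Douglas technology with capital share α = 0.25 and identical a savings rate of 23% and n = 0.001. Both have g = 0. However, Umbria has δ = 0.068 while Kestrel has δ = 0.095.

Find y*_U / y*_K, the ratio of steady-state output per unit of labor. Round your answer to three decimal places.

Steady-state y* = [s/(n + δ)]^(α/(1−α)), so the ratio is [ (s_U/(n + δ)_U) / (s_K/(n + δ)_K) ]^0.3333.
s_U/(n + δ)_U = 0.23/0.069 = 3.3333; s_K/(n + δ)_K = 0.23/0.096 = 2.3958.
Ratio = (3.3333/2.3958)^0.3333 = 1.3913^0.3333 ≈ 1.1164

y*_U / y*_K ≈ 1.116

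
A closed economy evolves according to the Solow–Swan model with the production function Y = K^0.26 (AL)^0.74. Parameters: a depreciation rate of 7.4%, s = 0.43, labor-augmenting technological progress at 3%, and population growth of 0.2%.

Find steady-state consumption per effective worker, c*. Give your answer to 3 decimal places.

c* = 0.932

Steady state requires s·f(k) = (n + g + δ)·k, i.e. s·k^α = (n + g + δ)·k.
Rearranging, k^(1−α) = s / (n + g + δ).
k^0.74 = 0.43 / (0.002 + 0.030 + 0.074) = 0.43 / 0.106 = 4.0566
k* = 4.0566^(1/0.74) ≈ 6.6350
y* = (k*)^α = 6.6350^0.26 ≈ 1.6356
c* = (1 − s)·y* = (1 − 0.43) × 1.6356 ≈ 0.9323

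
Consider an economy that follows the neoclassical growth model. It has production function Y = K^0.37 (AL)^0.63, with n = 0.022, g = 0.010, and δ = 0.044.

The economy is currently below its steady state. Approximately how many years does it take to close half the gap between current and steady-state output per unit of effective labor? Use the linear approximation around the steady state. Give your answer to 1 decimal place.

half-life ≈ 14.5 years

Near the steady state the convergence rate is λ = (1 − α)(n + g + δ).
λ = (1 − 0.37) × 0.076 = 0.63 × 0.076 = 0.04788
Half-life = ln 2 / λ = 0.6931 / 0.04788 ≈ 14.48 years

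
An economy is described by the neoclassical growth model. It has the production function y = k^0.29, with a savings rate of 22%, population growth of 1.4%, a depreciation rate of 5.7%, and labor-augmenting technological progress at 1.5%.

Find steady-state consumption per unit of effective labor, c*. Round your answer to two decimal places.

c* = 1.14

Steady state requires s·f(k) = (n + g + δ)·k, i.e. s·k^α = (n + g + δ)·k.
Rearranging, k^(1−α) = s / (n + g + δ).
k^0.71 = 0.22 / (0.014 + 0.015 + 0.057) = 0.22 / 0.086 = 2.5581
k* = 2.5581^(1/0.71) ≈ 3.7543
y* = (k*)^α = 3.7543^0.29 ≈ 1.4676
c* = (1 − s)·y* = (1 − 0.22) × 1.4676 ≈ 1.1447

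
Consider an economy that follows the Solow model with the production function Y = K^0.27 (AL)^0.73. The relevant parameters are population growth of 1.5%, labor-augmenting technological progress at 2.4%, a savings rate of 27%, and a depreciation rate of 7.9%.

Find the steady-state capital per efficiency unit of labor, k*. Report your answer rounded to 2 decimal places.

k* ≈ 3.11

Steady state requires s·f(k) = (n + g + δ)·k, i.e. s·k^α = (n + g + δ)·k.
Rearranging, k^(1−α) = s / (n + g + δ).
k^0.73 = 0.27 / (0.015 + 0.024 + 0.079) = 0.27 / 0.118 = 2.2881
k* = 2.2881^(1/0.73) ≈ 3.1076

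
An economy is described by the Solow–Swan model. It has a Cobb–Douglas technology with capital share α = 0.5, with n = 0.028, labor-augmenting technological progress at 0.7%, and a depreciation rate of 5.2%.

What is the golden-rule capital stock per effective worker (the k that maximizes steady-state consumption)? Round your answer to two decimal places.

The golden rule sets f'(k) = n + g + δ, i.e. α·k^(α−1) = n + g + δ.
So k^(1−α) = α / (n + g + δ) = 0.5 / 0.087 = 5.7471.
k_gold = 5.7471^(1/0.5) ≈ 33.0292

k_gold ≈ 33.03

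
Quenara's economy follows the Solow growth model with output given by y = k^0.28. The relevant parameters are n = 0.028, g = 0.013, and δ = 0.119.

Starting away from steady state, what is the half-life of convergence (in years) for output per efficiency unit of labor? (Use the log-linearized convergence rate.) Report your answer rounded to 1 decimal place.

t_½ ≈ 6.0 years

Near the steady state the convergence rate is λ = (1 − α)(n + g + δ).
λ = (1 − 0.28) × 0.160 = 0.72 × 0.160 = 0.1152
Half-life = ln 2 / λ = 0.6931 / 0.1152 ≈ 6.02 years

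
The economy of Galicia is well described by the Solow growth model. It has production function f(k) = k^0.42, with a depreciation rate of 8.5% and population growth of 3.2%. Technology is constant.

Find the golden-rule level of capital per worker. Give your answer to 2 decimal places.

k_gold ≈ 9.06

The golden rule sets f'(k) = n + δ, i.e. α·k^(α−1) = n + δ.
So k^(1−α) = α / (n + δ) = 0.42 / 0.117 = 3.5897.
k_gold = 3.5897^(1/0.58) ≈ 9.0573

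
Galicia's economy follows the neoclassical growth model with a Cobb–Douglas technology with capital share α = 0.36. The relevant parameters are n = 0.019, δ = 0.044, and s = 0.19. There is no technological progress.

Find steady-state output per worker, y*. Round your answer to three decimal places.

y* = 1.861

In steady state, investment equals break-even investment: s·k^α = (n + δ)·k.
Dividing both sides by k: k^(1−α) = s / (n + δ).
k^0.64 = 0.19 / (0.019 + 0.044) = 0.19 / 0.063 = 3.0159
k* = 3.0159^(1/0.64) ≈ 5.6116
y* = (k*)^α = 5.6116^0.36 ≈ 1.8607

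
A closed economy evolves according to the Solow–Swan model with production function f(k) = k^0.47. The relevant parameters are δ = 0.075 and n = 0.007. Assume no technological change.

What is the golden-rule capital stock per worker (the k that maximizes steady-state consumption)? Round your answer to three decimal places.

k_gold ≈ 26.960

The golden rule sets f'(k) = n + δ, i.e. α·k^(α−1) = n + δ.
So k^(1−α) = α / (n + δ) = 0.47 / 0.082 = 5.7317.
k_gold = 5.7317^(1/0.53) ≈ 26.9602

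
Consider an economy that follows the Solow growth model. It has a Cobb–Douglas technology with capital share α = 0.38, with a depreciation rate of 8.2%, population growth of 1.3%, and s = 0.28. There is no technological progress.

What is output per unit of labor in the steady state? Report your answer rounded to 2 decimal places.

Steady state requires s·f(k) = (n + δ)·k, i.e. s·k^α = (n + δ)·k.
Dividing both sides by k: k^(1−α) = s / (n + δ).
k^0.62 = 0.28 / (0.013 + 0.082) = 0.28 / 0.095 = 2.9474
k* = 2.9474^(1/0.62) ≈ 5.7169
y* = (k*)^α = 5.7169^0.38 ≈ 1.9396

y* ≈ 1.94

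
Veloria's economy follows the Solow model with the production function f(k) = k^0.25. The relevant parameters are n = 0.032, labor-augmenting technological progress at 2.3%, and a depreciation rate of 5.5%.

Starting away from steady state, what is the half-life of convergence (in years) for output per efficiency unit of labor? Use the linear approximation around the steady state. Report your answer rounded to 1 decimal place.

about 8.4 years

Near the steady state the convergence rate is λ = (1 − α)(n + g + δ).
λ = (1 − 0.25) × 0.110 = 0.75 × 0.110 = 0.0825
Half-life = ln 2 / λ = 0.6931 / 0.0825 ≈ 8.40 years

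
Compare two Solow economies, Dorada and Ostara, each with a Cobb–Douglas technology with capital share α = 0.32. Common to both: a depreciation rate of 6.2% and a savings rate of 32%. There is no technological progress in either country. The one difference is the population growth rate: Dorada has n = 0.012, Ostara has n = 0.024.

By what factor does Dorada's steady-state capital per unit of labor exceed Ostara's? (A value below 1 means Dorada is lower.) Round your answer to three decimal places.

ratio ≈ 1.247

Steady-state k* = [s/(n + δ)]^(1/(1−α)), so the ratio is [ (s_D/(n + δ)_D) / (s_O/(n + δ)_O) ]^1.4706.
s_D/(n + δ)_D = 0.32/0.074 = 4.3243; s_O/(n + δ)_O = 0.32/0.086 = 3.7209.
Ratio = (4.3243/3.7209)^1.4706 = 1.1622^1.4706 ≈ 1.2474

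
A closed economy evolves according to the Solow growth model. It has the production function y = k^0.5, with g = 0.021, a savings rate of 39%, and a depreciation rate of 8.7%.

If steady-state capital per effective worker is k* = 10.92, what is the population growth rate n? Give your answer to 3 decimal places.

n ≈ 0.010

At the steady state, Δk = 0, so s·k^α = (n + g + δ)·k.
So s / (n + g + δ) = (k*)^(1−α) = 10.92^0.5 = 3.3045.
Therefore n + g + δ = s / 3.3045 = 0.39 / 3.3045 = 0.1180, so n = 0.1180 − 0.108 = 0.0100.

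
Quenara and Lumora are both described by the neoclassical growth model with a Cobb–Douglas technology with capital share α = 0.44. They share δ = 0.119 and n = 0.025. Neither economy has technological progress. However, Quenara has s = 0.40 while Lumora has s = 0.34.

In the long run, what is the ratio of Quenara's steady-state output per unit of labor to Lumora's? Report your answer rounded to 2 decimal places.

ratio ≈ 1.14

Steady-state y* = [s/(n + δ)]^(α/(1−α)), so the ratio is [ (s_Q/(n + δ)_Q) / (s_L/(n + δ)_L) ]^0.7857.
s_Q/(n + δ)_Q = 0.40/0.144 = 2.7778; s_L/(n + δ)_L = 0.34/0.144 = 2.3611.
Ratio = (2.7778/2.3611)^0.7857 = 1.1765^0.7857 ≈ 1.1362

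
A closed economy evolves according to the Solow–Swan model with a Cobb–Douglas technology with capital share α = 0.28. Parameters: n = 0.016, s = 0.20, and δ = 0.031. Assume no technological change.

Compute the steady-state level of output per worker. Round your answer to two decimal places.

In steady state, investment equals break-even investment: s·k^α = (n + δ)·k.
Dividing both sides by k: k^(1−α) = s / (n + δ).
k^0.72 = 0.20 / (0.016 + 0.031) = 0.20 / 0.047 = 4.2553
k* = 4.2553^(1/0.72) ≈ 7.4733
y* = (k*)^α = 7.4733^0.28 ≈ 1.7562

y* = 1.76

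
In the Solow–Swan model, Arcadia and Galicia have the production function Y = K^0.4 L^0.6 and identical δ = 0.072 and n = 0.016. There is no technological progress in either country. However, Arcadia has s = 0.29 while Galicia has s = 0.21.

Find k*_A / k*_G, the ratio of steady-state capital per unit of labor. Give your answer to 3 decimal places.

Steady-state k* = [s/(n + δ)]^(1/(1−α)), so the ratio is [ (s_A/(n + δ)_A) / (s_G/(n + δ)_G) ]^1.6667.
s_A/(n + δ)_A = 0.29/0.088 = 3.2955; s_G/(n + δ)_G = 0.21/0.088 = 2.3864.
Ratio = (3.2955/2.3864)^1.6667 = 1.3810^1.6667 ≈ 1.7126

k*_A / k*_G ≈ 1.713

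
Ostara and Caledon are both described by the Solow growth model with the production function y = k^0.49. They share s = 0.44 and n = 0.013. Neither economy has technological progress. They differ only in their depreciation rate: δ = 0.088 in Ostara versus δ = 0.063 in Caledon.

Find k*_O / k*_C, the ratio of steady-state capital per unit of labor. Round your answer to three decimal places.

Steady-state k* = [s/(n + δ)]^(1/(1−α)), so the ratio is [ (s_O/(n + δ)_O) / (s_C/(n + δ)_C) ]^1.9608.
s_O/(n + δ)_O = 0.44/0.101 = 4.3564; s_C/(n + δ)_C = 0.44/0.076 = 5.7895.
Ratio = (4.3564/5.7895)^1.9608 = 0.7525^1.9608 ≈ 0.5726

ratio ≈ 0.573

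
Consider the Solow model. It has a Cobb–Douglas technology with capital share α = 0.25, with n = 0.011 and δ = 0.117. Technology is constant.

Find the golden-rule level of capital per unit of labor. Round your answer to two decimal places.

The golden rule sets f'(k) = n + δ, i.e. α·k^(α−1) = n + δ.
So k^(1−α) = α / (n + δ) = 0.25 / 0.128 = 1.9531.
k_gold = 1.9531^(1/0.75) ≈ 2.4414

k_gold ≈ 2.44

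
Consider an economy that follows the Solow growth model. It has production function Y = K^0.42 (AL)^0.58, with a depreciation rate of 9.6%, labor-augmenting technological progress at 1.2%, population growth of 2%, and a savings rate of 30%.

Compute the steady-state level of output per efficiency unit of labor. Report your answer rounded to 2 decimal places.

Steady state requires s·f(k) = (n + g + δ)·k, i.e. s·k^α = (n + g + δ)·k.
Dividing both sides by k: k^(1−α) = s / (n + g + δ).
k^0.58 = 0.30 / (0.020 + 0.012 + 0.096) = 0.30 / 0.128 = 2.3438
k* = 2.3438^(1/0.58) ≈ 4.3430
y* = (k*)^α = 4.3430^0.42 ≈ 1.8530

y* ≈ 1.85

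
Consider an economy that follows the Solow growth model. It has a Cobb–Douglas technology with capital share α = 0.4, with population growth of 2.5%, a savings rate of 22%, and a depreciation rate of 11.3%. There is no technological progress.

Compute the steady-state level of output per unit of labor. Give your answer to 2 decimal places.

Steady state requires s·f(k) = (n + δ)·k, i.e. s·k^α = (n + δ)·k.
Dividing both sides by k: k^(1−α) = s / (n + δ).
k^0.6 = 0.22 / (0.025 + 0.113) = 0.22 / 0.138 = 1.5942
k* = 1.5942^(1/0.6) ≈ 2.1756
y* = (k*)^α = 2.1756^0.4 ≈ 1.3647

y* ≈ 1.36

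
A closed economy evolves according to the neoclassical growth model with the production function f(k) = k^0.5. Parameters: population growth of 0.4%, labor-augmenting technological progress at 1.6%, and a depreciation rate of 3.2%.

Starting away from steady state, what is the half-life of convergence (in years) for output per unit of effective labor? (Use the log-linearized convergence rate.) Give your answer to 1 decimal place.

Near the steady state the convergence rate is λ = (1 − α)(n + g + δ).
λ = (1 − 0.5) × 0.052 = 0.5 × 0.052 = 0.0260
Half-life = ln 2 / λ = 0.6931 / 0.0260 ≈ 26.66 years

half-life ≈ 26.7 years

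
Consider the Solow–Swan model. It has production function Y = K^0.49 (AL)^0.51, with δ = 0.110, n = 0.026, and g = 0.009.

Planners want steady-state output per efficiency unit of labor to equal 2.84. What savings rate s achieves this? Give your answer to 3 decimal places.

s ≈ 0.430

Steady state requires s·f(k) = (n + g + δ)·k, i.e. s·k^α = (n + g + δ)·k.
Since y* = [s/(n + g + δ)]^(α/(1−α)), we have s/(n + g + δ) = (y*)^((1−α)/α) = 2.84^1.0408 = 2.9636.
Therefore s = 2.9636 × (n + g + δ) = 2.9636 × 0.145 = 0.4297.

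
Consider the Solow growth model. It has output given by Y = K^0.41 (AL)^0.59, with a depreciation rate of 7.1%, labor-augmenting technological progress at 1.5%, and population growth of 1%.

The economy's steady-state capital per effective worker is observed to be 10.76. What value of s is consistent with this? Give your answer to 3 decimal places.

At the steady state, Δk = 0, so s·k^α = (n + g + δ)·k.
So s / (n + g + δ) = (k*)^(1−α) = 10.76^0.59 = 4.0623.
Therefore s = 4.0623 × (n + g + δ) = 4.0623 × 0.096 = 0.3900.

s ≈ 0.390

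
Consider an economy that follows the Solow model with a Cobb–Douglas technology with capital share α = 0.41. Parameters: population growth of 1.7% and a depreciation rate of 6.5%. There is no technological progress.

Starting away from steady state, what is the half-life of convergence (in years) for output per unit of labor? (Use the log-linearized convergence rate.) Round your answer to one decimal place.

Near the steady state the convergence rate is λ = (1 − α)(n + δ).
λ = (1 − 0.41) × 0.082 = 0.59 × 0.082 = 0.04838
Half-life = ln 2 / λ = 0.6931 / 0.04838 ≈ 14.33 years

about 14.3 years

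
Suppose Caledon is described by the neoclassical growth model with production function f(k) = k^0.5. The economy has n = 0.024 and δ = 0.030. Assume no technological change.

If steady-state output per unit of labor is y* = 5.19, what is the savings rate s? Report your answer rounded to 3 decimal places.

Steady state requires s·f(k) = (n + δ)·k, i.e. s·k^α = (n + δ)·k.
Since y* = [s/(n + δ)]^(α/(1−α)), we have s/(n + δ) = (y*)^((1−α)/α) = 5.19^1 = 5.1900.
Therefore s = 5.1900 × (n + δ) = 5.1900 × 0.054 = 0.2803.

s ≈ 0.280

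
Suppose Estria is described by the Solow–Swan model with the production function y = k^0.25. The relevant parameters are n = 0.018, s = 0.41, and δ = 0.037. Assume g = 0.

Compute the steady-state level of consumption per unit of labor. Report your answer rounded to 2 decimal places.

At the steady state, Δk = 0, so s·k^α = (n + δ)·k.
Dividing both sides by k: k^(1−α) = s / (n + δ).
k^0.75 = 0.41 / (0.018 + 0.037) = 0.41 / 0.055 = 7.4545
k* = 7.4545^(1/0.75) ≈ 14.5621
y* = (k*)^α = 14.5621^0.25 ≈ 1.9535
c* = (1 − s)·y* = (1 − 0.41) × 1.9535 ≈ 1.1526

c* ≈ 1.15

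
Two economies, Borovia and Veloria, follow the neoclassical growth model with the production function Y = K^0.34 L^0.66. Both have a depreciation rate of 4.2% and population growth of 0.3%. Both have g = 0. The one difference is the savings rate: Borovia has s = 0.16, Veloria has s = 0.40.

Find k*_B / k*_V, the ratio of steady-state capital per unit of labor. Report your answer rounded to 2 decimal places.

ratio ≈ 0.25

Steady-state k* = [s/(n + δ)]^(1/(1−α)), so the ratio is [ (s_B/(n + δ)_B) / (s_V/(n + δ)_V) ]^1.5152.
s_B/(n + δ)_B = 0.16/0.045 = 3.5556; s_V/(n + δ)_V = 0.40/0.045 = 8.8889.
Ratio = (3.5556/8.8889)^1.5152 = 0.4000^1.5152 ≈ 0.2495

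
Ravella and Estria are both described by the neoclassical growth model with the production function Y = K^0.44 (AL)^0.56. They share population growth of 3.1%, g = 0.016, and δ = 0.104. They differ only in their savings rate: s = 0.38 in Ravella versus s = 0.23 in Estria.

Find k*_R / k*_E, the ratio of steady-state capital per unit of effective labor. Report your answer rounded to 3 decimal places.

k*_R / k*_E ≈ 2.451

Steady-state k* = [s/(n + g + δ)]^(1/(1−α)), so the ratio is [ (s_R/(n + g + δ)_R) / (s_E/(n + g + δ)_E) ]^1.7857.
s_R/(n + g + δ)_R = 0.38/0.151 = 2.5166; s_E/(n + g + δ)_E = 0.23/0.151 = 1.5232.
Ratio = (2.5166/1.5232)^1.7857 = 1.6522^1.7857 ≈ 2.4513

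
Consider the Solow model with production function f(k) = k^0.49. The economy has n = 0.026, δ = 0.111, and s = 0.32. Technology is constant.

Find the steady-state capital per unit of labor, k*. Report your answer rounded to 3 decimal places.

In steady state, investment equals break-even investment: s·k^α = (n + δ)·k.
Rearranging, k^(1−α) = s / (n + δ).
k^0.51 = 0.32 / (0.026 + 0.111) = 0.32 / 0.137 = 2.3358
k* = 2.3358^(1/0.51) ≈ 5.2774

k* = 5.277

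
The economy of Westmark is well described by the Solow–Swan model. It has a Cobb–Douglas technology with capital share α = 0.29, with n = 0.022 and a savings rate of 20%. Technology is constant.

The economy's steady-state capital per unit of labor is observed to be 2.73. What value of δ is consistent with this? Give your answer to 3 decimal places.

δ ≈ 0.076

At the steady state, Δk = 0, so s·k^α = (n + δ)·k.
So s / (n + δ) = (k*)^(1−α) = 2.73^0.71 = 2.0402.
Therefore n + δ = s / 2.0402 = 0.20 / 2.0402 = 0.0980, so δ = 0.0980 − 0.022 = 0.0760.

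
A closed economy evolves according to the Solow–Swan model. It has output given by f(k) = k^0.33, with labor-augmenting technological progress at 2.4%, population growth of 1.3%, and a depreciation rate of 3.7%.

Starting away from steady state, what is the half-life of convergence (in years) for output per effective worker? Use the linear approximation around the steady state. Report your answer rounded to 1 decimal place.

t_½ ≈ 14.0 years

Near the steady state the convergence rate is λ = (1 − α)(n + g + δ).
λ = (1 − 0.33) × 0.074 = 0.67 × 0.074 = 0.04958
Half-life = ln 2 / λ = 0.6931 / 0.04958 ≈ 13.98 years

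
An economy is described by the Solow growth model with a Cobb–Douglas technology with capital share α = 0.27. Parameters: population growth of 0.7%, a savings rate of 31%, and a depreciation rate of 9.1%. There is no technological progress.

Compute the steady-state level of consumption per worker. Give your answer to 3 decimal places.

c* ≈ 1.056

Steady state requires s·f(k) = (n + δ)·k, i.e. s·k^α = (n + δ)·k.
Dividing both sides by k: k^(1−α) = s / (n + δ).
k^0.73 = 0.31 / (0.007 + 0.091) = 0.31 / 0.098 = 3.1633
k* = 3.1633^(1/0.73) ≈ 4.8431
y* = (k*)^α = 4.8431^0.27 ≈ 1.5310
c* = (1 − s)·y* = (1 − 0.31) × 1.5310 ≈ 1.0564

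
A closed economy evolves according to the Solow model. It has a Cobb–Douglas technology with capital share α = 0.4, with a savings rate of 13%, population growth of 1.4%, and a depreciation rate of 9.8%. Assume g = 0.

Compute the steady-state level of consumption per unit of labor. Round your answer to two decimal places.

c* = 0.96

Steady state requires s·f(k) = (n + δ)·k, i.e. s·k^α = (n + δ)·k.
Rearranging, k^(1−α) = s / (n + δ).
k^0.6 = 0.13 / (0.014 + 0.098) = 0.13 / 0.112 = 1.1607
k* = 1.1607^(1/0.6) ≈ 1.2819
y* = (k*)^α = 1.2819^0.4 ≈ 1.1044
c* = (1 − s)·y* = (1 − 0.13) × 1.1044 ≈ 0.9608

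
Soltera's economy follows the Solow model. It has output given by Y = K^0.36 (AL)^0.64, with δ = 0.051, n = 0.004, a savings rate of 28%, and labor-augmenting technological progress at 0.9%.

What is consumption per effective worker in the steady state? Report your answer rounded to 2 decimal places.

c* ≈ 1.65

In steady state, investment equals break-even investment: s·k^α = (n + g + δ)·k.
Rearranging, k^(1−α) = s / (n + g + δ).
k^0.64 = 0.28 / (0.004 + 0.009 + 0.051) = 0.28 / 0.064 = 4.3750
k* = 4.3750^(1/0.64) ≈ 10.0353
y* = (k*)^α = 10.0353^0.36 ≈ 2.2938
c* = (1 − s)·y* = (1 − 0.28) × 2.2938 ≈ 1.6515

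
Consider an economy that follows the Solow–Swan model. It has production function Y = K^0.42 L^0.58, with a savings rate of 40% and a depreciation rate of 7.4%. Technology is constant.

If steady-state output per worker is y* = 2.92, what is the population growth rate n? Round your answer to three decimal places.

At the steady state, Δk = 0, so s·k^α = (n + δ)·k.
Since y* = [s/(n + δ)]^(α/(1−α)), we have s/(n + δ) = (y*)^((1−α)/α) = 2.92^1.381 = 4.3923.
Therefore n + δ = s / 4.3923 = 0.40 / 4.3923 = 0.0911, so n = 0.0911 − 0.074 = 0.0171.

n ≈ 0.017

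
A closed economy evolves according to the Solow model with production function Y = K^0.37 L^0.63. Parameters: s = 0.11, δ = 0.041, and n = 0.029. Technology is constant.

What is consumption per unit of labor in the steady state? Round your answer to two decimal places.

c* ≈ 1.16

Steady state requires s·f(k) = (n + δ)·k, i.e. s·k^α = (n + δ)·k.
Rearranging, k^(1−α) = s / (n + δ).
k^0.63 = 0.11 / (0.029 + 0.041) = 0.11 / 0.070 = 1.5714
k* = 1.5714^(1/0.63) ≈ 2.0491
y* = (k*)^α = 2.0491^0.37 ≈ 1.3040
c* = (1 − s)·y* = (1 − 0.11) × 1.3040 ≈ 1.1606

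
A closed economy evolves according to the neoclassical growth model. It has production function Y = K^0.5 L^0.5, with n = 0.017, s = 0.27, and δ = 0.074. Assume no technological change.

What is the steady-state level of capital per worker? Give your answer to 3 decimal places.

k* ≈ 8.803

At the steady state, Δk = 0, so s·k^α = (n + δ)·k.
Rearranging, k^(1−α) = s / (n + δ).
k^0.5 = 0.27 / (0.017 + 0.074) = 0.27 / 0.091 = 2.9670
k* = 2.9670^(1/0.5) ≈ 8.8031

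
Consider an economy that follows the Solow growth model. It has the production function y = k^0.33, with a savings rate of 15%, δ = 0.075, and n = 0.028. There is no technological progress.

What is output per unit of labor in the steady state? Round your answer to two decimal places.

At the steady state, Δk = 0, so s·k^α = (n + δ)·k.
Rearranging, k^(1−α) = s / (n + δ).
k^0.67 = 0.15 / (0.028 + 0.075) = 0.15 / 0.103 = 1.4563
k* = 1.4563^(1/0.67) ≈ 1.7525
y* = (k*)^α = 1.7525^0.33 ≈ 1.2034

y* = 1.20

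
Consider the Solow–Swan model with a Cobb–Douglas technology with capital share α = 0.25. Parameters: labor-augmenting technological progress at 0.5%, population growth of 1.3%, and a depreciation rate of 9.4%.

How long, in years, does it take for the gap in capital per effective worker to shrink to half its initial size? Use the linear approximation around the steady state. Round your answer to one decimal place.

Near the steady state the convergence rate is λ = (1 − α)(n + g + δ).
λ = (1 − 0.25) × 0.112 = 0.75 × 0.112 = 0.0840
Half-life = ln 2 / λ = 0.6931 / 0.0840 ≈ 8.25 years

t_½ ≈ 8.3 years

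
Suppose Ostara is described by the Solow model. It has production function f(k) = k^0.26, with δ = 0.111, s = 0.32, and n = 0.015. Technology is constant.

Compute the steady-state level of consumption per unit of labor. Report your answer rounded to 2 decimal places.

At the steady state, Δk = 0, so s·k^α = (n + δ)·k.
Dividing both sides by k: k^(1−α) = s / (n + δ).
k^0.74 = 0.32 / (0.015 + 0.111) = 0.32 / 0.126 = 2.5397
k* = 2.5397^(1/0.74) ≈ 3.5237
y* = (k*)^α = 3.5237^0.26 ≈ 1.3875
c* = (1 − s)·y* = (1 − 0.32) × 1.3875 ≈ 0.9435

c* ≈ 0.94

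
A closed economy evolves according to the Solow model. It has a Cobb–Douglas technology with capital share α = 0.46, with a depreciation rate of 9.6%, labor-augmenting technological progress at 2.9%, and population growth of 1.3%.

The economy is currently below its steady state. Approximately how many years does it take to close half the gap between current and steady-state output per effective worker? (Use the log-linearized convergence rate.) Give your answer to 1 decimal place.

Near the steady state the convergence rate is λ = (1 − α)(n + g + δ).
λ = (1 − 0.46) × 0.138 = 0.54 × 0.138 = 0.07452
Half-life = ln 2 / λ = 0.6931 / 0.07452 ≈ 9.30 years

half-life ≈ 9.3 years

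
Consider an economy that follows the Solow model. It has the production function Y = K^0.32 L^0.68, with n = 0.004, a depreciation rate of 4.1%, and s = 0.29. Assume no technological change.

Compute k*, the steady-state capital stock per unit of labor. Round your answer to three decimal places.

In steady state, investment equals break-even investment: s·k^α = (n + δ)·k.
Dividing both sides by k: k^(1−α) = s / (n + δ).
k^0.68 = 0.29 / (0.004 + 0.041) = 0.29 / 0.045 = 6.4444
k* = 6.4444^(1/0.68) ≈ 15.4872

k* = 15.487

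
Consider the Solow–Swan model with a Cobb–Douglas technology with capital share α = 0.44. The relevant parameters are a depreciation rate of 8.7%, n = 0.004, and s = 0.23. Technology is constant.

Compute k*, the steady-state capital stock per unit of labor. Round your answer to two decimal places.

k* = 5.24

In steady state, investment equals break-even investment: s·k^α = (n + δ)·k.
Dividing both sides by k: k^(1−α) = s / (n + δ).
k^0.56 = 0.23 / (0.004 + 0.087) = 0.23 / 0.091 = 2.5275
k* = 2.5275^(1/0.56) ≈ 5.2371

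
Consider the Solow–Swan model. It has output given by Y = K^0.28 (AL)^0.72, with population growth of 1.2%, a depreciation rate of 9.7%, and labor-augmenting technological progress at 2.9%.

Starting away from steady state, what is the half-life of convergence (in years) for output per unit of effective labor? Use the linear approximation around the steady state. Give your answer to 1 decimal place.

Near the steady state the convergence rate is λ = (1 − α)(n + g + δ).
λ = (1 − 0.28) × 0.138 = 0.72 × 0.138 = 0.09936
Half-life = ln 2 / λ = 0.6931 / 0.09936 ≈ 6.98 years

about 7.0 years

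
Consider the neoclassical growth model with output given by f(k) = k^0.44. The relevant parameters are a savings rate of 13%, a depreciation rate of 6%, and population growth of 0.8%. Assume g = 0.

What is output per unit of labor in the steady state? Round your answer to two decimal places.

At the steady state, Δk = 0, so s·k^α = (n + δ)·k.
Rearranging, k^(1−α) = s / (n + δ).
k^0.56 = 0.13 / (0.008 + 0.060) = 0.13 / 0.068 = 1.9118
k* = 1.9118^(1/0.56) ≈ 3.1811
y* = (k*)^α = 3.1811^0.44 ≈ 1.6639

y* ≈ 1.66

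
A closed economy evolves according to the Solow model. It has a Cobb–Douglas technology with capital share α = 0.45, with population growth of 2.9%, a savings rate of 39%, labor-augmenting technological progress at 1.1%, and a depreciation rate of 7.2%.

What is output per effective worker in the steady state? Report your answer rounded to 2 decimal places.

Steady state requires s·f(k) = (n + g + δ)·k, i.e. s·k^α = (n + g + δ)·k.
Rearranging, k^(1−α) = s / (n + g + δ).
k^0.55 = 0.39 / (0.029 + 0.011 + 0.072) = 0.39 / 0.112 = 3.4821
k* = 3.4821^(1/0.55) ≈ 9.6642
y* = (k*)^α = 9.6642^0.45 ≈ 2.7754

y* ≈ 2.78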